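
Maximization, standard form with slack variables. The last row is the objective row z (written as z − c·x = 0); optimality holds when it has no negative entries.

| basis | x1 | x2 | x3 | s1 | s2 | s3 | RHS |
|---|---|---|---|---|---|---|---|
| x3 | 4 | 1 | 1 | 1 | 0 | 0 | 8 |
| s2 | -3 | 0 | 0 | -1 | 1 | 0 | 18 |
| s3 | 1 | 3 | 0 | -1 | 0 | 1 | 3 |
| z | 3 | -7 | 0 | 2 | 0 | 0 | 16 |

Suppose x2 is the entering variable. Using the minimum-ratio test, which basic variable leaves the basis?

Column x2 entries and ratios — x3: 8/1 = 8; s2: 0 ≤ 0, skip; s3: 3/3 = 1.
Smallest ratio is 1 in the row of s3, so s3 leaves.

s3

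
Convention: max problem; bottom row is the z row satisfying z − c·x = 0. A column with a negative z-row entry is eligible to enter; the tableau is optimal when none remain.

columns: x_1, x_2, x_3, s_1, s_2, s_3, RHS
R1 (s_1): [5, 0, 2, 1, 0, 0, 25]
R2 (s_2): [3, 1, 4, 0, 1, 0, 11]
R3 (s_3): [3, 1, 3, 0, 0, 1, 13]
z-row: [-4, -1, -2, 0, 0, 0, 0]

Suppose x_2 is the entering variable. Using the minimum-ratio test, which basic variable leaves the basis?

s_2

Column x_2 entries and ratios — s_1: 0 ≤ 0, skip; s_2: 11/1 = 11; s_3: 13/1 = 13.
Smallest ratio is 11 in the row of s_2, so s_2 leaves.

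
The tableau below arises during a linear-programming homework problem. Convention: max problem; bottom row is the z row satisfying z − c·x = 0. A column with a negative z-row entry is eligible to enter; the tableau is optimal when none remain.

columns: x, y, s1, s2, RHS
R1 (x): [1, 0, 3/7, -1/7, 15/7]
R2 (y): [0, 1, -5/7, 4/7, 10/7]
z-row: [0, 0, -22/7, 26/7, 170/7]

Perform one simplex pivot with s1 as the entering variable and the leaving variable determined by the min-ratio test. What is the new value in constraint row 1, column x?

Ratio test on column s1 — row 1: (15/7)/(3/7) = 5; row 2: entry -5/7 ≤ 0. Minimum is 5 at row 1 (x leaves); pivot element 3/7.
Divide row 1 by 3/7; eliminate column s1 from the other rows.
In the new row 1, the x entry is the old entry divided by the pivot: 1/(3/7) = 7/3.

7/3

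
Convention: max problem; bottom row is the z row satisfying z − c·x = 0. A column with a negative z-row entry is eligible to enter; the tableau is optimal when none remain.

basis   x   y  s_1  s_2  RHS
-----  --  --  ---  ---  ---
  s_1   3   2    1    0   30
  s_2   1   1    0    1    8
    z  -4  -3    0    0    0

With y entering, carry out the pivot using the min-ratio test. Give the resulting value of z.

Ratio test on column y — row 1: 30/2 = 15; row 2: 8/1 = 8. Minimum is 8 at row 2 (s_2 leaves); pivot element 1.
Pivot on row 2; the z-row RHS becomes 0 − (-3)·8 = 24.

24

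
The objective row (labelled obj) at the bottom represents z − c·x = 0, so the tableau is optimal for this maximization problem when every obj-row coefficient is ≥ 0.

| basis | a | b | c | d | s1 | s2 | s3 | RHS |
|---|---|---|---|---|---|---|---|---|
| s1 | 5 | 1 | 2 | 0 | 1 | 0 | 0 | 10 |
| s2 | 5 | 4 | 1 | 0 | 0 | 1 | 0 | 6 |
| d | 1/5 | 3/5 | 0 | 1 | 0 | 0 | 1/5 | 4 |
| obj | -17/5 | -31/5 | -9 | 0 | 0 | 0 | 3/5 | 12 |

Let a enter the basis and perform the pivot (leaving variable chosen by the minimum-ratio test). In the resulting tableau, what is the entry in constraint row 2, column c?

Ratio test on column a — row 1: 10/5 = 2; row 2: 6/5 = 6/5; row 3: 4/(1/5) = 20. Minimum is 6/5 at row 2 (s2 leaves); pivot element 5.
Divide row 2 by 5; eliminate column a from the other rows.
In the new row 2, the c entry is the old entry divided by the pivot: 1/5 = 1/5.

1/5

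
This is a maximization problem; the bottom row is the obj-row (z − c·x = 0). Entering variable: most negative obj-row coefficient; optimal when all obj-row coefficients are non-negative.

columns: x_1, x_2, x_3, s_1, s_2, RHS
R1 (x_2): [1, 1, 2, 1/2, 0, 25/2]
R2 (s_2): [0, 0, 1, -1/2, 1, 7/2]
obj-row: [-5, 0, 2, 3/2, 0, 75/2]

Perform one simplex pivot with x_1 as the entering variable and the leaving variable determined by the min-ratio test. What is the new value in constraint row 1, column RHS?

Ratio test on column x_1 — row 1: (25/2)/1 = 25/2; row 2: entry 0 ≤ 0. Minimum is 25/2 at row 1 (x_2 leaves); pivot element 1.
Divide row 1 by 1; eliminate column x_1 from the other rows.
In the new row 1, the RHS entry is the old entry divided by the pivot: (25/2)/1 = 25/2.

25/2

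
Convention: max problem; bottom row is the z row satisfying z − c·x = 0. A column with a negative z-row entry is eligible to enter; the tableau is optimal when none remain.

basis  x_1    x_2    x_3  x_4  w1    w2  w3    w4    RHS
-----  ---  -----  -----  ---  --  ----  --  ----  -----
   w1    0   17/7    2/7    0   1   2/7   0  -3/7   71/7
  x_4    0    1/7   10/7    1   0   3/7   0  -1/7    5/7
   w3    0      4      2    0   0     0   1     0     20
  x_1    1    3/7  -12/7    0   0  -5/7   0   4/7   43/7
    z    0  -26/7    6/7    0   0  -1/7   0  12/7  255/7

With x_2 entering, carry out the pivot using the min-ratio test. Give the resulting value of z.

Ratio test on column x_2 — row 1: (71/7)/(17/7) = 71/17; row 2: (5/7)/(1/7) = 5; row 3: 20/4 = 5; row 4: (43/7)/(3/7) = 43/3. Minimum is 71/17 at row 1 (w1 leaves); pivot element 17/7.
Pivot on row 1; the z-row RHS becomes 255/7 − (-26/7)·(71/17) = 883/17.

883/17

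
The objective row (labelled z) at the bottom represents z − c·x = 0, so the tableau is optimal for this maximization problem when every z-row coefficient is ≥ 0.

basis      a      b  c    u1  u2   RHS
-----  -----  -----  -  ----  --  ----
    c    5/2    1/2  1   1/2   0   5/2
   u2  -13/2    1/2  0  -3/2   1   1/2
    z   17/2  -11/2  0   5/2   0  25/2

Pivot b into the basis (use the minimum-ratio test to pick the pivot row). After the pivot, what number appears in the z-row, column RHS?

Ratio test on column b — row 1: (5/2)/(1/2) = 5; row 2: (1/2)/(1/2) = 1. Minimum is 1 at row 2 (u2 leaves); pivot element 1/2.
Divide row 2 by 1/2; eliminate column b from the other rows.
z-row update in column RHS: 25/2 − (-11/2)·1 = 18.

18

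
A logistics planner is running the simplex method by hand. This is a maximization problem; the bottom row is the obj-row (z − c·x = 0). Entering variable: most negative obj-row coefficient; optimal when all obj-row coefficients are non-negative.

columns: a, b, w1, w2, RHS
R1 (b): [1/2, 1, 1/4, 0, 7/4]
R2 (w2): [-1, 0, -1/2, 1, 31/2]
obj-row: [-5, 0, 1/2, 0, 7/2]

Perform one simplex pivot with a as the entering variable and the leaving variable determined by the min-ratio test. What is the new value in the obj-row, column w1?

3

Ratio test on column a — row 1: (7/4)/(1/2) = 7/2; row 2: entry -1 ≤ 0. Minimum is 7/2 at row 1 (b leaves); pivot element 1/2.
Divide row 1 by 1/2; eliminate column a from the other rows.
obj-row update in column w1: 1/2 − (-5)·(1/2) = 3.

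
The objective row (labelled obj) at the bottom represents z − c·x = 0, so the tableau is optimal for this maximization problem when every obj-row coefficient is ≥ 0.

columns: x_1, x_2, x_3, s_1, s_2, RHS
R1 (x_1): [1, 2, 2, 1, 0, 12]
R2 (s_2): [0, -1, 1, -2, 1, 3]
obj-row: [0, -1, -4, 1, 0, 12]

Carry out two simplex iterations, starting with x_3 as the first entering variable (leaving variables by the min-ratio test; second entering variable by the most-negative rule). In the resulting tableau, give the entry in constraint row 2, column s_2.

1/5

Ratio test on column x_3 — row 1: 12/2 = 6; row 2: 3/1 = 3. Minimum is 3 at row 2 (s_2 leaves); pivot element 1.
Divide row 2 by 1; eliminate column x_3 from the other rows.
Second iteration: most negative obj-row entry is -7 in column s_1, so s_1 enters.
Ratio test on column s_1 — row 1: 6/5 = 6/5; row 2: entry -2 ≤ 0. Minimum is 6/5 at row 1 (x_1 leaves); pivot element 5.
Divide row 1 by 5; eliminate column s_1 from the other rows.
After both pivots, the entry at constraint row 2, column s_2 is 1/5.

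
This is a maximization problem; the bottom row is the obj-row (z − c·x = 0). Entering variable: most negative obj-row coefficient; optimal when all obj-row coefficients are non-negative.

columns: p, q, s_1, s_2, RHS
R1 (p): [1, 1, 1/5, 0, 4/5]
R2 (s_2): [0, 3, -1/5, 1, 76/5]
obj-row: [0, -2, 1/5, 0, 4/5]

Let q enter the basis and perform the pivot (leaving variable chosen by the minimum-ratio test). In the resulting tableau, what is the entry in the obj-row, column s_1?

Ratio test on column q — row 1: (4/5)/1 = 4/5; row 2: (76/5)/3 = 76/15. Minimum is 4/5 at row 1 (p leaves); pivot element 1.
Divide row 1 by 1; eliminate column q from the other rows.
obj-row update in column s_1: 1/5 − (-2)·(1/5) = 3/5.

3/5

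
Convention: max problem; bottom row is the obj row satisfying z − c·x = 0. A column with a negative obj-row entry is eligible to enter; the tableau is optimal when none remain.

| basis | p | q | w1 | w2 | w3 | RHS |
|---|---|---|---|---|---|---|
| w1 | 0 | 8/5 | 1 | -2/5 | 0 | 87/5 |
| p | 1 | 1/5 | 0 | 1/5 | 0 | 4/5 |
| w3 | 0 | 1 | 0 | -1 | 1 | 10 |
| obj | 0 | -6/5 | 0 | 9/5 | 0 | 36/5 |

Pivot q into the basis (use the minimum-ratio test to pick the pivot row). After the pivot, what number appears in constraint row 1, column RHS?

11

Ratio test on column q — row 1: (87/5)/(8/5) = 87/8; row 2: (4/5)/(1/5) = 4; row 3: 10/1 = 10. Minimum is 4 at row 2 (p leaves); pivot element 1/5.
Divide row 2 by 1/5; eliminate column q from the other rows.
Row 1 update in column RHS: 87/5 − (8/5)·4 = 11.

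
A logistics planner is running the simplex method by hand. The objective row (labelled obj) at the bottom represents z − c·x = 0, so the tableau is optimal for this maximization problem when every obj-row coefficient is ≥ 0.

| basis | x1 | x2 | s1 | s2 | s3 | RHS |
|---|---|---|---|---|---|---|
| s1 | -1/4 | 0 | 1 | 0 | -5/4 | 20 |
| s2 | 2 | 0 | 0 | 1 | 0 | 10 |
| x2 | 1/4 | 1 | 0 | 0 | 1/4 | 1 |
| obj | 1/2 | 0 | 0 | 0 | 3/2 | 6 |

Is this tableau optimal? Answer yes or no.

yes

Every obj-row coefficient is ≥ 0, so the tableau is optimal.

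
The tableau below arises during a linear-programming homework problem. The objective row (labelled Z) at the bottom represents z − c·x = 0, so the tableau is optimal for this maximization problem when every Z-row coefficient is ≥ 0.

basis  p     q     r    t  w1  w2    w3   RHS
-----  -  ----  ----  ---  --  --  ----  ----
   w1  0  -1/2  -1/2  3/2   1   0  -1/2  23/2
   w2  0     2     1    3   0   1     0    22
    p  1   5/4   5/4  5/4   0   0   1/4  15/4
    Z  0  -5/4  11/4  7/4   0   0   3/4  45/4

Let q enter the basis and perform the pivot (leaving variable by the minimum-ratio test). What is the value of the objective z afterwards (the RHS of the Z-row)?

Ratio test on column q — row 1: entry -1/2 ≤ 0; row 2: 22/2 = 11; row 3: (15/4)/(5/4) = 3. Minimum is 3 at row 3 (p leaves); pivot element 5/4.
Pivot on row 3; the Z-row RHS becomes 45/4 − (-5/4)·3 = 15.

15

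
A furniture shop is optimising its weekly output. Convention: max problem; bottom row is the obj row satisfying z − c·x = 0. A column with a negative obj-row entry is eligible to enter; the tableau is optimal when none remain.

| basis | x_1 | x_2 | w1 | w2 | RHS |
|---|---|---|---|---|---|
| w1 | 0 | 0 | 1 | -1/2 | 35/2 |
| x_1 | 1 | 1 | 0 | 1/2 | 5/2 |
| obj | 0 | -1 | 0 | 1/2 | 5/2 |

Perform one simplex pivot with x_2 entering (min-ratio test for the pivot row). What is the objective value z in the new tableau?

5

Ratio test on column x_2 — row 1: entry 0 ≤ 0; row 2: (5/2)/1 = 5/2. Minimum is 5/2 at row 2 (x_1 leaves); pivot element 1.
Pivot on row 2; the obj-row RHS becomes 5/2 − (-1)·(5/2) = 5.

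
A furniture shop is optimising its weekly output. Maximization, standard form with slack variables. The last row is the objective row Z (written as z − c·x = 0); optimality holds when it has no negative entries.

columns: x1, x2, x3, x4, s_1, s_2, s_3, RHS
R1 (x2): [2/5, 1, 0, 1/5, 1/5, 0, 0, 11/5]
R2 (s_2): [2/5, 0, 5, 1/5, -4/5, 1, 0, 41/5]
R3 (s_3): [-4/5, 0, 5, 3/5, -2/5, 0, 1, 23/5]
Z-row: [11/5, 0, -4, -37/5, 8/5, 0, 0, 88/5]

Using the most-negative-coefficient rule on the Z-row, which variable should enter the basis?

Negative Z-row entries: x3: -4, x4: -37/5.
The most negative is -37/5 in column x4, so x4 enters.

x4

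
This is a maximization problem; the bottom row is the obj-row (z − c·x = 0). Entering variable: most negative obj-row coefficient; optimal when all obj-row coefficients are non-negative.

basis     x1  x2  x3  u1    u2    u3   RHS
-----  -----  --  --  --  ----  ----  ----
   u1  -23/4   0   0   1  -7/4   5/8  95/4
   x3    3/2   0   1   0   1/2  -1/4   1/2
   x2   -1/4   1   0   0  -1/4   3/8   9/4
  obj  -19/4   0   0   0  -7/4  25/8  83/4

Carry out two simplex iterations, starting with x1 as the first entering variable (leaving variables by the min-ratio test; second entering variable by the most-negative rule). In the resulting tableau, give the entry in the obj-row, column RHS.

Ratio test on column x1 — row 1: entry -23/4 ≤ 0; row 2: (1/2)/(3/2) = 1/3; row 3: entry -1/4 ≤ 0. Minimum is 1/3 at row 2 (x3 leaves); pivot element 3/2.
Divide row 2 by 3/2; eliminate column x1 from the other rows.
Second iteration: most negative obj-row entry is -1/6 in column u2, so u2 enters.
Ratio test on column u2 — row 1: (77/3)/(1/6) = 154; row 2: (1/3)/(1/3) = 1; row 3: entry -1/6 ≤ 0. Minimum is 1 at row 2 (x1 leaves); pivot element 1/3.
Divide row 2 by 1/3; eliminate column u2 from the other rows.
After both pivots, the entry at the obj-row, column RHS is 45/2.

45/2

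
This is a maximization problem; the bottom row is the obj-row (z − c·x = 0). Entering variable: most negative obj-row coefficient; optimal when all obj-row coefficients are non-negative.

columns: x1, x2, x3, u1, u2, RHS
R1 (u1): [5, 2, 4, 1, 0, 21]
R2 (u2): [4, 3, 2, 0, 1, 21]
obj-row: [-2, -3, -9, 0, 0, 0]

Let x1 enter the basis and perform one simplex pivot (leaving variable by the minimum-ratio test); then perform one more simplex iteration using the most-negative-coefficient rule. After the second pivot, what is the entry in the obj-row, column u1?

Ratio test on column x1 — row 1: 21/5 = 21/5; row 2: 21/4 = 21/4. Minimum is 21/5 at row 1 (u1 leaves); pivot element 5.
Divide row 1 by 5; eliminate column x1 from the other rows.
Second iteration: most negative obj-row entry is -37/5 in column x3, so x3 enters.
Ratio test on column x3 — row 1: (21/5)/(4/5) = 21/4; row 2: entry -6/5 ≤ 0. Minimum is 21/4 at row 1 (x1 leaves); pivot element 4/5.
Divide row 1 by 4/5; eliminate column x3 from the other rows.
After both pivots, the entry at the obj-row, column u1 is 9/4.

9/4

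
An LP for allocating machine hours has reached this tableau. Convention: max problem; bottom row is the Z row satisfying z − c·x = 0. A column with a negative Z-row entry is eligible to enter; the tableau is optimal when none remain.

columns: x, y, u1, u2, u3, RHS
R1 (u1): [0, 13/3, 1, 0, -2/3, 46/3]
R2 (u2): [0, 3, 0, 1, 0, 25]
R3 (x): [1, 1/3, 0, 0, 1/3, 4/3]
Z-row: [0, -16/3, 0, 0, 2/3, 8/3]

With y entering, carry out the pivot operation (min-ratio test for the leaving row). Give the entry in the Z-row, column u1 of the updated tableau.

Ratio test on column y — row 1: (46/3)/(13/3) = 46/13; row 2: 25/3 = 25/3; row 3: (4/3)/(1/3) = 4. Minimum is 46/13 at row 1 (u1 leaves); pivot element 13/3.
Divide row 1 by 13/3; eliminate column y from the other rows.
Z-row update in column u1: 0 − (-16/3)·(3/13) = 16/13.

16/13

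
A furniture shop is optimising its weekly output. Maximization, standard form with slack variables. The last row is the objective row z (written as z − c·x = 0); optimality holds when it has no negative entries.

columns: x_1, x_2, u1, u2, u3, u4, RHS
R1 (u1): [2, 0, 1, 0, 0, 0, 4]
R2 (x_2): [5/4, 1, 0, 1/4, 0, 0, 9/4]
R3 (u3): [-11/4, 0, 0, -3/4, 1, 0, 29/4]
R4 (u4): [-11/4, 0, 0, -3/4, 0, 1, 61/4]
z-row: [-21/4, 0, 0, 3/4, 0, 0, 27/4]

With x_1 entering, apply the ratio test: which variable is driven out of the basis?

Column x_1 entries and ratios — u1: 4/2 = 2; x_2: (9/4)/(5/4) = 9/5; u3: -11/4 ≤ 0, skip; u4: -11/4 ≤ 0, skip.
Smallest ratio is 9/5 in the row of x_2, so x_2 leaves.

x_2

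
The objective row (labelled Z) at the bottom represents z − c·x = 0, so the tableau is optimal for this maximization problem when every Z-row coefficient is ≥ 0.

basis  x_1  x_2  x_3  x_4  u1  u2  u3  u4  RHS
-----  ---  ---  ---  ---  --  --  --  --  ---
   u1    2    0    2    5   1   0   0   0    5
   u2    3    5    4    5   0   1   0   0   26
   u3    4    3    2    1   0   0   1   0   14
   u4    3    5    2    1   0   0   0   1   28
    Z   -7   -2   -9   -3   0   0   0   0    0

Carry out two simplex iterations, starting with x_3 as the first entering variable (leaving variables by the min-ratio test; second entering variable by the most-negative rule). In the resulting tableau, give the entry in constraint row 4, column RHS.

Ratio test on column x_3 — row 1: 5/2 = 5/2; row 2: 26/4 = 13/2; row 3: 14/2 = 7; row 4: 28/2 = 14. Minimum is 5/2 at row 1 (u1 leaves); pivot element 2.
Divide row 1 by 2; eliminate column x_3 from the other rows.
Second iteration: most negative Z-row entry is -2 in column x_2, so x_2 enters.
Ratio test on column x_2 — row 1: entry 0 ≤ 0; row 2: 16/5 = 16/5; row 3: 9/3 = 3; row 4: 23/5 = 23/5. Minimum is 3 at row 3 (u3 leaves); pivot element 3.
Divide row 3 by 3; eliminate column x_2 from the other rows.
After both pivots, the entry at constraint row 4, column RHS is 8.

8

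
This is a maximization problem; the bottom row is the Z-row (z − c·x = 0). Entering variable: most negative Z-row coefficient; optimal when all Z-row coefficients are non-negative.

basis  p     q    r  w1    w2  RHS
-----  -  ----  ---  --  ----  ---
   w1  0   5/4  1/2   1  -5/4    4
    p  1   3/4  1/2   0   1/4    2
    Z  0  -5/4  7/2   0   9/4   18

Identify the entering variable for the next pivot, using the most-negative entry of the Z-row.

Negative Z-row entries: q: -5/4.
The most negative is -5/4 in column q, so q enters.

q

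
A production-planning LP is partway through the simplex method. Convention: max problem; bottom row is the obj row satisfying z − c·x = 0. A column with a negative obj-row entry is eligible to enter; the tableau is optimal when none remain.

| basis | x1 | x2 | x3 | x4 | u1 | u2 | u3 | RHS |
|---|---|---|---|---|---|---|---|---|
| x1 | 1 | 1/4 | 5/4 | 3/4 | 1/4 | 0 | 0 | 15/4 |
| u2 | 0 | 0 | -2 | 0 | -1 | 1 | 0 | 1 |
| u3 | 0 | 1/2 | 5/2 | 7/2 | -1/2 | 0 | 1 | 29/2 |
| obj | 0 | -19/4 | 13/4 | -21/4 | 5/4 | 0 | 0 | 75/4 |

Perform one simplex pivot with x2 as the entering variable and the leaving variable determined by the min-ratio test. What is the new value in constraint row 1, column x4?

3

Ratio test on column x2 — row 1: (15/4)/(1/4) = 15; row 2: entry 0 ≤ 0; row 3: (29/2)/(1/2) = 29. Minimum is 15 at row 1 (x1 leaves); pivot element 1/4.
Divide row 1 by 1/4; eliminate column x2 from the other rows.
In the new row 1, the x4 entry is the old entry divided by the pivot: (3/4)/(1/4) = 3.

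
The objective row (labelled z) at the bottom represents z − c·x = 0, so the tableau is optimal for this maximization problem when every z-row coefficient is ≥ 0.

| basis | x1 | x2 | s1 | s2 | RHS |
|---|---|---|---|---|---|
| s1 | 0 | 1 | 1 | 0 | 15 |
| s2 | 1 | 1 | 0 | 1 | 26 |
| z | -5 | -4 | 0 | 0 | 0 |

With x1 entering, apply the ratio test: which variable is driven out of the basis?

Column x1 entries and ratios — s1: 0 ≤ 0, skip; s2: 26/1 = 26.
Smallest ratio is 26 in the row of s2, so s2 leaves.

s2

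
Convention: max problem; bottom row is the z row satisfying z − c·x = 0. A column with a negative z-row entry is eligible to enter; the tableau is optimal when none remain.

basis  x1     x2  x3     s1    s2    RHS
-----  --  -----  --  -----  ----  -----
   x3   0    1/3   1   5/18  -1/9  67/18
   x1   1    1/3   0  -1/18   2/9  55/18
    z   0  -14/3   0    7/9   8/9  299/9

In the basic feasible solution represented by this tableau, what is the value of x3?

67/18

x3 is basic (row 1); its value is the RHS of that row, 67/18.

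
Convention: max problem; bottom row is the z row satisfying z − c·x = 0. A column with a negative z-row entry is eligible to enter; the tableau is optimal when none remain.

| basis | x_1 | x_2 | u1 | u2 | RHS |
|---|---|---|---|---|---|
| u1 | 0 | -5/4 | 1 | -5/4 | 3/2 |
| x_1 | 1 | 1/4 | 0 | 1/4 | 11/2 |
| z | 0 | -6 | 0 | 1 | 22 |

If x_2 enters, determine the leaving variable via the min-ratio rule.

x_1

Column x_2 entries and ratios — u1: -5/4 ≤ 0, skip; x_1: (11/2)/(1/4) = 22.
Smallest ratio is 22 in the row of x_1, so x_1 leaves.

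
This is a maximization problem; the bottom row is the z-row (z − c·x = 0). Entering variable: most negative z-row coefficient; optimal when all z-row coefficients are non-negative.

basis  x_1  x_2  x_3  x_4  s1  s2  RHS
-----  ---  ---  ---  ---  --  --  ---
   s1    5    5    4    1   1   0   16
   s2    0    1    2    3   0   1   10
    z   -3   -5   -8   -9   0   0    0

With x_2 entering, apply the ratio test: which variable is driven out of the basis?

Column x_2 entries and ratios — s1: 16/5 = 16/5; s2: 10/1 = 10.
Smallest ratio is 16/5 in the row of s1, so s1 leaves.

s1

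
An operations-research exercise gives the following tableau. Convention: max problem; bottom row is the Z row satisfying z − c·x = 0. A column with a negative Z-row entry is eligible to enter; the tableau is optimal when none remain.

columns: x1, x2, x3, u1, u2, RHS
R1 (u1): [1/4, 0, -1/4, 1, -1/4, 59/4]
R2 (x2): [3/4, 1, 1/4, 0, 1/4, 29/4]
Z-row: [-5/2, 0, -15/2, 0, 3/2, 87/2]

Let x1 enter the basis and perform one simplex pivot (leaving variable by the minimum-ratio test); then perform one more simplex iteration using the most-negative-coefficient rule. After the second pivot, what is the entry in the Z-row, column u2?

9

Ratio test on column x1 — row 1: (59/4)/(1/4) = 59; row 2: (29/4)/(3/4) = 29/3. Minimum is 29/3 at row 2 (x2 leaves); pivot element 3/4.
Divide row 2 by 3/4; eliminate column x1 from the other rows.
Second iteration: most negative Z-row entry is -20/3 in column x3, so x3 enters.
Ratio test on column x3 — row 1: entry -1/3 ≤ 0; row 2: (29/3)/(1/3) = 29. Minimum is 29 at row 2 (x1 leaves); pivot element 1/3.
Divide row 2 by 1/3; eliminate column x3 from the other rows.
After both pivots, the entry at the Z-row, column u2 is 9.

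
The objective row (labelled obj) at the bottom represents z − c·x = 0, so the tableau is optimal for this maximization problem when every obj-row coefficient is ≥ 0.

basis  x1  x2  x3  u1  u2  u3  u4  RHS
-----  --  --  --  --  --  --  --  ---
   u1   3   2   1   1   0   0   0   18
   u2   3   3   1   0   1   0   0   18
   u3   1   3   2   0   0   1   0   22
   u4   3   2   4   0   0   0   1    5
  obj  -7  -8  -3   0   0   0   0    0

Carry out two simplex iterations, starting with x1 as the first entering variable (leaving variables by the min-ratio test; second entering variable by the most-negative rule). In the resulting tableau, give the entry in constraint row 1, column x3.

Ratio test on column x1 — row 1: 18/3 = 6; row 2: 18/3 = 6; row 3: 22/1 = 22; row 4: 5/3 = 5/3. Minimum is 5/3 at row 4 (u4 leaves); pivot element 3.
Divide row 4 by 3; eliminate column x1 from the other rows.
Second iteration: most negative obj-row entry is -10/3 in column x2, so x2 enters.
Ratio test on column x2 — row 1: entry 0 ≤ 0; row 2: 13/1 = 13; row 3: (61/3)/(7/3) = 61/7; row 4: (5/3)/(2/3) = 5/2. Minimum is 5/2 at row 4 (x1 leaves); pivot element 2/3.
Divide row 4 by 2/3; eliminate column x2 from the other rows.
After both pivots, the entry at constraint row 1, column x3 is -3.

-3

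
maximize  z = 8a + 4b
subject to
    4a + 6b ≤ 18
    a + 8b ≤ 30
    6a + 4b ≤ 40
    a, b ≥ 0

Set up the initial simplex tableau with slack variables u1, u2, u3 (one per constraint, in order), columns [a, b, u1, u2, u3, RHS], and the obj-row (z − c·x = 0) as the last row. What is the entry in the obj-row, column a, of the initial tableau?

-8

The obj-row carries the negated objective coefficients: the a entry is -8.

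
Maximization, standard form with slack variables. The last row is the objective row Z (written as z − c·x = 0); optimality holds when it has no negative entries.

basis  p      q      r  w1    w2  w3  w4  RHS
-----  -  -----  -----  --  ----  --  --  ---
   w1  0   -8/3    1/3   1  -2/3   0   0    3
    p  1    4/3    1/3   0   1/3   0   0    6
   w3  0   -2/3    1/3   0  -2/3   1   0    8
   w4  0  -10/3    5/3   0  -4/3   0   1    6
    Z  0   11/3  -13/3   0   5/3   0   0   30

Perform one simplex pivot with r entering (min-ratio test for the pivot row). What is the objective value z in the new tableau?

Ratio test on column r — row 1: 3/(1/3) = 9; row 2: 6/(1/3) = 18; row 3: 8/(1/3) = 24; row 4: 6/(5/3) = 18/5. Minimum is 18/5 at row 4 (w4 leaves); pivot element 5/3.
Pivot on row 4; the Z-row RHS becomes 30 − (-13/3)·(18/5) = 228/5.

228/5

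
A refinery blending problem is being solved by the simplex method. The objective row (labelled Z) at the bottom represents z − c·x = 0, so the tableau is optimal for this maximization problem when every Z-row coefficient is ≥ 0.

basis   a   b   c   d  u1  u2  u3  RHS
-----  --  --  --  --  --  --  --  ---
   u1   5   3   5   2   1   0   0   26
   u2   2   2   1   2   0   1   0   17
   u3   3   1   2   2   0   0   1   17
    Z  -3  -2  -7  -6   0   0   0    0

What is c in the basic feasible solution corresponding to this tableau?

c is not in the basis, so in the current basic feasible solution c = 0.

0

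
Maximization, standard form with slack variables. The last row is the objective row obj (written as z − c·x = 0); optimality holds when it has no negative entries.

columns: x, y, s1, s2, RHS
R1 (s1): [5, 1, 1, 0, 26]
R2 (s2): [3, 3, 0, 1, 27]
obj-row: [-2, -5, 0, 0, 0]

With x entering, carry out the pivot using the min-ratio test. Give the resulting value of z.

Ratio test on column x — row 1: 26/5 = 26/5; row 2: 27/3 = 9. Minimum is 26/5 at row 1 (s1 leaves); pivot element 5.
Pivot on row 1; the obj-row RHS becomes 0 − (-2)·(26/5) = 52/5.

52/5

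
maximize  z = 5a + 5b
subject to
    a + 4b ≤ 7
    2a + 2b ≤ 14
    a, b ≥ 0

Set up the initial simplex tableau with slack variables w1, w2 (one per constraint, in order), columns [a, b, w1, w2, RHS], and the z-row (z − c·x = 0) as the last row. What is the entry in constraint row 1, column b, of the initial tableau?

Constraint 1 has coefficient 4 on b.

4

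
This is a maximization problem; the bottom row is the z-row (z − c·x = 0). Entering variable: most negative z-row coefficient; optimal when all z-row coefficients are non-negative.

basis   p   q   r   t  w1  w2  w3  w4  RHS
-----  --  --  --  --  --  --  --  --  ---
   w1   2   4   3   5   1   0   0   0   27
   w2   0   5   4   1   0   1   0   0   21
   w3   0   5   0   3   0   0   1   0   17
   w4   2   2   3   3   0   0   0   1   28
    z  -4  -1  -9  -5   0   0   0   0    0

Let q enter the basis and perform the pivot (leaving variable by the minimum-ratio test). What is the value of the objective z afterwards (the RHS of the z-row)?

17/5

Ratio test on column q — row 1: 27/4 = 27/4; row 2: 21/5 = 21/5; row 3: 17/5 = 17/5; row 4: 28/2 = 14. Minimum is 17/5 at row 3 (w3 leaves); pivot element 5.
Pivot on row 3; the z-row RHS becomes 0 − (-1)·(17/5) = 17/5.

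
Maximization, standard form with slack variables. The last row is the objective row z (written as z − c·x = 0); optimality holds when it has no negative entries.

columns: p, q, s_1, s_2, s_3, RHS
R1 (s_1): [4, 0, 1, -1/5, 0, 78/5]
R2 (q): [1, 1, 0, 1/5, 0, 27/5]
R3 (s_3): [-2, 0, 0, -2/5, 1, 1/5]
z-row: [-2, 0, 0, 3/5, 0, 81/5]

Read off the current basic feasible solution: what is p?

0

p is not in the basis, so in the current basic feasible solution p = 0.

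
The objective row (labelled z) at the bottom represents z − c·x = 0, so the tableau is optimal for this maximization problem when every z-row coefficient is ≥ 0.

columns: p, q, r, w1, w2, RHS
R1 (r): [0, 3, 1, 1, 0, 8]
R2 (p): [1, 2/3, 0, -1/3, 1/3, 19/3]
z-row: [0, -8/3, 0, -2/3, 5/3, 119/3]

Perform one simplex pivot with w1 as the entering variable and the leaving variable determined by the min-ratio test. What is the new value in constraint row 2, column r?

Ratio test on column w1 — row 1: 8/1 = 8; row 2: entry -1/3 ≤ 0. Minimum is 8 at row 1 (r leaves); pivot element 1.
Divide row 1 by 1; eliminate column w1 from the other rows.
Row 2 update in column r: 0 − (-1/3)·1 = 1/3.

1/3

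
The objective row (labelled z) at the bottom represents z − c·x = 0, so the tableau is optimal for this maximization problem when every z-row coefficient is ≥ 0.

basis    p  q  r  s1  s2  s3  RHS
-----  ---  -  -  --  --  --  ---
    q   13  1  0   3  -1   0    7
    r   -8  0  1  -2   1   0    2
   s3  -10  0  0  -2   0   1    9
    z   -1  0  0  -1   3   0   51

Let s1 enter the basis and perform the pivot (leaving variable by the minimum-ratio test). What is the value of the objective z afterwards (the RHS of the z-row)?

Ratio test on column s1 — row 1: 7/3 = 7/3; row 2: entry -2 ≤ 0; row 3: entry -2 ≤ 0. Minimum is 7/3 at row 1 (q leaves); pivot element 3.
Pivot on row 1; the z-row RHS becomes 51 − (-1)·(7/3) = 160/3.

160/3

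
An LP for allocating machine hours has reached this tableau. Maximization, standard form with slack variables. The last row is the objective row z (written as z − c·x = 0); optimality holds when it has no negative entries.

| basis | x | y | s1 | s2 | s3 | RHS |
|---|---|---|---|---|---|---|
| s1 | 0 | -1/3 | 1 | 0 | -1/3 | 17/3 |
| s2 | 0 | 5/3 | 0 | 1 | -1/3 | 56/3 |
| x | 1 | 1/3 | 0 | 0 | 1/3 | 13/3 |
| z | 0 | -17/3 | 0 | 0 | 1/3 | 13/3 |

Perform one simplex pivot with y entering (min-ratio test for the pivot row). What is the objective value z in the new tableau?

339/5

Ratio test on column y — row 1: entry -1/3 ≤ 0; row 2: (56/3)/(5/3) = 56/5; row 3: (13/3)/(1/3) = 13. Minimum is 56/5 at row 2 (s2 leaves); pivot element 5/3.
Pivot on row 2; the z-row RHS becomes 13/3 − (-17/3)·(56/5) = 339/5.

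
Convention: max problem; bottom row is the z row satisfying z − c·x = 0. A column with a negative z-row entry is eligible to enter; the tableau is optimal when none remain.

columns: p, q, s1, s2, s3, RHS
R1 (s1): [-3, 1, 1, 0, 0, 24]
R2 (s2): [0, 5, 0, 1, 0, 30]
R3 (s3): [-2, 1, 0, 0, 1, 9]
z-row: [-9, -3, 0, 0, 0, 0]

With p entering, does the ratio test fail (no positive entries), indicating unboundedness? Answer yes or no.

Every constraint-row entry in column p is ≤ 0, so increasing p is unbounded.

yes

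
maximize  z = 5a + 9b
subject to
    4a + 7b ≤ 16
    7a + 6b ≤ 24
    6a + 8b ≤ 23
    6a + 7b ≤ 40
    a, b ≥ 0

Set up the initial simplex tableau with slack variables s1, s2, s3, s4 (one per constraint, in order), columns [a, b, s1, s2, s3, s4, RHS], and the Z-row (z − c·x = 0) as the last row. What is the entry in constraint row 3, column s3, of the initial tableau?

1

Slack s3 belongs to constraint 3; its column is the unit vector e_3, so the entry in row 3 is 1.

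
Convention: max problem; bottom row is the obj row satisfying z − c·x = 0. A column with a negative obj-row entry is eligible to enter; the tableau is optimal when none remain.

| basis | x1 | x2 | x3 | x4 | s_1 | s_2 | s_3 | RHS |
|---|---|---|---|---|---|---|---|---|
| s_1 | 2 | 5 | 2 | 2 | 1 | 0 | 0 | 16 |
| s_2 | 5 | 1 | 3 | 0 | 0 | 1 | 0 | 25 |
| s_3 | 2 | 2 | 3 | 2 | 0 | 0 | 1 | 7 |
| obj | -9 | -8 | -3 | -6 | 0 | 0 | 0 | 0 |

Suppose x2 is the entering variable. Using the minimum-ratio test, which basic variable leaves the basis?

Column x2 entries and ratios — s_1: 16/5 = 16/5; s_2: 25/1 = 25; s_3: 7/2 = 7/2.
Smallest ratio is 16/5 in the row of s_1, so s_1 leaves.

s_1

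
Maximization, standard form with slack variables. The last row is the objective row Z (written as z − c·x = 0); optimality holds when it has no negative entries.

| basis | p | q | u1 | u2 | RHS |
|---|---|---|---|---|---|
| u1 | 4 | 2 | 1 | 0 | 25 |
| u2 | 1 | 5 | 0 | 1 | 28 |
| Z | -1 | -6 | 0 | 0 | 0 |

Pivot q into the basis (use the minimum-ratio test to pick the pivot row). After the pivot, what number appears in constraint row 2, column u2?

Ratio test on column q — row 1: 25/2 = 25/2; row 2: 28/5 = 28/5. Minimum is 28/5 at row 2 (u2 leaves); pivot element 5.
Divide row 2 by 5; eliminate column q from the other rows.
In the new row 2, the u2 entry is the old entry divided by the pivot: 1/5 = 1/5.

1/5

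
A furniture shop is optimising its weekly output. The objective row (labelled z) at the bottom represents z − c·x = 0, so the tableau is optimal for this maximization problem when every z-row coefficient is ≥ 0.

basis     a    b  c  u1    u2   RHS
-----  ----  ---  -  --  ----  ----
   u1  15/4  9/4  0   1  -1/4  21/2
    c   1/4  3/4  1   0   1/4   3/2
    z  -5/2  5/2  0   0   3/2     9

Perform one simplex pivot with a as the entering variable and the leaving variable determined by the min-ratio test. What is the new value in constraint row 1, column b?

Ratio test on column a — row 1: (21/2)/(15/4) = 14/5; row 2: (3/2)/(1/4) = 6. Minimum is 14/5 at row 1 (u1 leaves); pivot element 15/4.
Divide row 1 by 15/4; eliminate column a from the other rows.
In the new row 1, the b entry is the old entry divided by the pivot: (9/4)/(15/4) = 3/5.

3/5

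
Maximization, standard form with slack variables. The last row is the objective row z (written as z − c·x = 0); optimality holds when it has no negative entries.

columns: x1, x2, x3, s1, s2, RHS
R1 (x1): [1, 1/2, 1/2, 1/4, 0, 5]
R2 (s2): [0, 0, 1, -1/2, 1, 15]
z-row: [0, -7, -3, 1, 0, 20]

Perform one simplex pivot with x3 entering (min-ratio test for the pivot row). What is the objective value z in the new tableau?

Ratio test on column x3 — row 1: 5/(1/2) = 10; row 2: 15/1 = 15. Minimum is 10 at row 1 (x1 leaves); pivot element 1/2.
Pivot on row 1; the z-row RHS becomes 20 − (-3)·10 = 50.

50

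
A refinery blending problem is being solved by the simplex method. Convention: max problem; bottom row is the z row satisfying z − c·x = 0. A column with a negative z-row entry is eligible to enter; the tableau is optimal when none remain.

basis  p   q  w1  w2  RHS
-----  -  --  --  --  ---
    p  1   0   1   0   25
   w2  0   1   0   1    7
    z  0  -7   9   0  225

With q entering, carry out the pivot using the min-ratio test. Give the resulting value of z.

Ratio test on column q — row 1: entry 0 ≤ 0; row 2: 7/1 = 7. Minimum is 7 at row 2 (w2 leaves); pivot element 1.
Pivot on row 2; the z-row RHS becomes 225 − (-7)·7 = 274.

274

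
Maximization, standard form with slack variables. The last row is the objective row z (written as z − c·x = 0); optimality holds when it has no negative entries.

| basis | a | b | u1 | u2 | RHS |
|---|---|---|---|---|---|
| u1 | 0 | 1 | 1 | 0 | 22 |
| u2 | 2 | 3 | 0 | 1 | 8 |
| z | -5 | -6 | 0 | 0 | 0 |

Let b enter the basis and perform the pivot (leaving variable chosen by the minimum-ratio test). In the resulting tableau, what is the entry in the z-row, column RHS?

Ratio test on column b — row 1: 22/1 = 22; row 2: 8/3 = 8/3. Minimum is 8/3 at row 2 (u2 leaves); pivot element 3.
Divide row 2 by 3; eliminate column b from the other rows.
z-row update in column RHS: 0 − (-6)·(8/3) = 16.

16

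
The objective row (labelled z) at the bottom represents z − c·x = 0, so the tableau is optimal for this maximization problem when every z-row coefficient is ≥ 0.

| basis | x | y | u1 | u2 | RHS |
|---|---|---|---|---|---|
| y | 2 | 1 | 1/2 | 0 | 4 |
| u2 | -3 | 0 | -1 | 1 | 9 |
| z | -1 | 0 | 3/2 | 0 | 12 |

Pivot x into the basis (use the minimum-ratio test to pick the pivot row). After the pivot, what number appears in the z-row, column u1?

Ratio test on column x — row 1: 4/2 = 2; row 2: entry -3 ≤ 0. Minimum is 2 at row 1 (y leaves); pivot element 2.
Divide row 1 by 2; eliminate column x from the other rows.
z-row update in column u1: 3/2 − (-1)·(1/4) = 7/4.

7/4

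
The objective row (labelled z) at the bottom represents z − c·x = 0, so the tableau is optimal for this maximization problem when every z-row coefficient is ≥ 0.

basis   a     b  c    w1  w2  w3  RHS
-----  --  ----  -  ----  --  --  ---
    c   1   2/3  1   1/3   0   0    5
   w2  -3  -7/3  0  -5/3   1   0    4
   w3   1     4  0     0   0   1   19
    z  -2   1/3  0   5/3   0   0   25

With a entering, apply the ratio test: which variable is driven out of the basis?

Column a entries and ratios — c: 5/1 = 5; w2: -3 ≤ 0, skip; w3: 19/1 = 19.
Smallest ratio is 5 in the row of c, so c leaves.

c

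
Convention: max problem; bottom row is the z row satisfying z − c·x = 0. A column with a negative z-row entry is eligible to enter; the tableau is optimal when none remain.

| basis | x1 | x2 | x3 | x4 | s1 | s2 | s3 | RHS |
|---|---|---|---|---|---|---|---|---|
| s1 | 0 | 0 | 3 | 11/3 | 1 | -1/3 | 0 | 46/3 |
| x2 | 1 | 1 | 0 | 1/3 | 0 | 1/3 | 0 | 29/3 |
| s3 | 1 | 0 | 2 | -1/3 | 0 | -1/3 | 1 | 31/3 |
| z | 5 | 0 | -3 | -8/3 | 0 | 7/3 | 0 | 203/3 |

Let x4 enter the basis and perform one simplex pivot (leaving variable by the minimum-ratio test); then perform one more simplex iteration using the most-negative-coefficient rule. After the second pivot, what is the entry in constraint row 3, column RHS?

Ratio test on column x4 — row 1: (46/3)/(11/3) = 46/11; row 2: (29/3)/(1/3) = 29; row 3: entry -1/3 ≤ 0. Minimum is 46/11 at row 1 (s1 leaves); pivot element 11/3.
Divide row 1 by 11/3; eliminate column x4 from the other rows.
Second iteration: most negative z-row entry is -9/11 in column x3, so x3 enters.
Ratio test on column x3 — row 1: (46/11)/(9/11) = 46/9; row 2: entry -3/11 ≤ 0; row 3: (129/11)/(25/11) = 129/25. Minimum is 46/9 at row 1 (x4 leaves); pivot element 9/11.
Divide row 1 by 9/11; eliminate column x3 from the other rows.
After both pivots, the entry at constraint row 3, column RHS is 1/9.

1/9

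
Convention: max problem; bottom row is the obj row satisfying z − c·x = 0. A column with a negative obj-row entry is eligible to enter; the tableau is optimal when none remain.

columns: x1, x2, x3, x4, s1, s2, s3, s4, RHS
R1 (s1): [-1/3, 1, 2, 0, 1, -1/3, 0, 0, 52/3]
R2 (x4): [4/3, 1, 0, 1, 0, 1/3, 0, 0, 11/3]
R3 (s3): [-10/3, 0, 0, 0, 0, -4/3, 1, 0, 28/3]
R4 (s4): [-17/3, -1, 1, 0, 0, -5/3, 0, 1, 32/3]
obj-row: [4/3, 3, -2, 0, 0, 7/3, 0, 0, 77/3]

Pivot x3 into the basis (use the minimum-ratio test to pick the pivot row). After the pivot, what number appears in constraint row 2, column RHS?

11/3

Ratio test on column x3 — row 1: (52/3)/2 = 26/3; row 2: entry 0 ≤ 0; row 3: entry 0 ≤ 0; row 4: (32/3)/1 = 32/3. Minimum is 26/3 at row 1 (s1 leaves); pivot element 2.
Divide row 1 by 2; eliminate column x3 from the other rows.
Row 2 update in column RHS: 11/3 − 0·(26/3) = 11/3.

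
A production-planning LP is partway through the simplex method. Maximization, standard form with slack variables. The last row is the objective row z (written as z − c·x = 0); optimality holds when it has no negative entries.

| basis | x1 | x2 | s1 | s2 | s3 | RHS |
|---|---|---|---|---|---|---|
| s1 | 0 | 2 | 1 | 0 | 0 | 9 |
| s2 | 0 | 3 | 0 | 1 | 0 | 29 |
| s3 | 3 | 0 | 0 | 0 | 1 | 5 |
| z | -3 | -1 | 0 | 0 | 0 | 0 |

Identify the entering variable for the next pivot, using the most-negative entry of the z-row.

x1

Negative z-row entries: x1: -3, x2: -1.
The most negative is -3 in column x1, so x1 enters.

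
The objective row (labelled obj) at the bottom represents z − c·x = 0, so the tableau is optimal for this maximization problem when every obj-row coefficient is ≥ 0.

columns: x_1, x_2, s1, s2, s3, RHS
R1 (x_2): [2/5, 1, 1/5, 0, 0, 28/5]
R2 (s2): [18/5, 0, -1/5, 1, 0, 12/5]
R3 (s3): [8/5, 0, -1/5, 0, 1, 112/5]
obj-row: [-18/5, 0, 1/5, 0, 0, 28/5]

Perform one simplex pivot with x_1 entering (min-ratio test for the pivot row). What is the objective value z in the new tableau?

8

Ratio test on column x_1 — row 1: (28/5)/(2/5) = 14; row 2: (12/5)/(18/5) = 2/3; row 3: (112/5)/(8/5) = 14. Minimum is 2/3 at row 2 (s2 leaves); pivot element 18/5.
Pivot on row 2; the obj-row RHS becomes 28/5 − (-18/5)·(2/3) = 8.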